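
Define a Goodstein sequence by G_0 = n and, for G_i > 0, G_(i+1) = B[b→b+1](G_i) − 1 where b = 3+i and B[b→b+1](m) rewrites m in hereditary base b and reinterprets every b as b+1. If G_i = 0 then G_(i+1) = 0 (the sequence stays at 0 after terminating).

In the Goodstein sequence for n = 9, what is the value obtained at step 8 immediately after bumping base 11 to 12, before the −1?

28

9 —HB3→ 3^2 —bump→ 4^2 = 16 —(−1)→ 15
15 —HB4→ 3·4 + 3 —bump→ 3·5 + 3 = 18 —(−1)→ 17
17 —HB5→ 3·5 + 2 —bump→ 3·6 + 2 = 20 —(−1)→ 19
19 —HB6→ 3·6 + 1 —bump→ 3·7 + 1 = 22 —(−1)→ 21
21 —HB7→ 3·7 —bump→ 3·8 = 24 —(−1)→ 23
23 —HB8→ 2·8 + 7 —bump→ 2·9 + 7 = 25 —(−1)→ 24
24 —HB9→ 2·9 + 6 —bump→ 2·10 + 6 = 26 —(−1)→ 25
25 —HB10→ 2·10 + 5 —bump→ 2·11 + 5 = 27 —(−1)→ 26
26 —HB11→ 2·11 + 4 —bump→ 2·12 + 4 = 28 —(−1)→ 27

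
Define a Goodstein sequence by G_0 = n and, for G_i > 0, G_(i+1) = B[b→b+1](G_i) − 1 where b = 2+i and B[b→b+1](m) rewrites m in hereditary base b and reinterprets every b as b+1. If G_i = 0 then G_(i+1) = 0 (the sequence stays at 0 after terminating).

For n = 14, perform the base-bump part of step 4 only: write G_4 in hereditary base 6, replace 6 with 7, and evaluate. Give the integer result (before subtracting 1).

5862841

step 0: 14 = 2^(2 + 1) + 2^2 + 2; sub 3 for 2: 3^(3 + 1) + 3^3 + 3; = 111; G_1 = 111−1 = 110
step 1: 110 = 3^(3 + 1) + 3^3 + 2; sub 4 for 3: 4^(4 + 1) + 4^4 + 2; = 1282; G_2 = 1282−1 = 1281
step 2: 1281 = 4^(4 + 1) + 4^4 + 1; sub 5 for 4: 5^(5 + 1) + 5^5 + 1; = 18751; G_3 = 18751−1 = 18750
step 3: 18750 = 5^(5 + 1) + 5^5; sub 6 for 5: 6^(6 + 1) + 6^6; = 326592; G_4 = 326592−1 = 326591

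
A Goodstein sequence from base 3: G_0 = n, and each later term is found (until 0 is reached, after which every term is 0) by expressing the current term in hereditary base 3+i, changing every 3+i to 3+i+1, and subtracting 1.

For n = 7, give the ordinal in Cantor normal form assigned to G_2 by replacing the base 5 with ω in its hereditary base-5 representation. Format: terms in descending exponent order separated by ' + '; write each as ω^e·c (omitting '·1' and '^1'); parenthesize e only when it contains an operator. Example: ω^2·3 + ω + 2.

ω + 4

G_0=7  [base 3] 2·3 + 1  →[3↦4]→  2·4 + 1 = 9  −1 ⇒ G_1=8
G_1=8  [base 4] 2·4  →[4↦5]→  2·5 = 10  −1 ⇒ G_2=9
G_2=9  [base 5] 5 + 4  →[5↦6]→  6 + 4 = 10  −1 ⇒ G_3=9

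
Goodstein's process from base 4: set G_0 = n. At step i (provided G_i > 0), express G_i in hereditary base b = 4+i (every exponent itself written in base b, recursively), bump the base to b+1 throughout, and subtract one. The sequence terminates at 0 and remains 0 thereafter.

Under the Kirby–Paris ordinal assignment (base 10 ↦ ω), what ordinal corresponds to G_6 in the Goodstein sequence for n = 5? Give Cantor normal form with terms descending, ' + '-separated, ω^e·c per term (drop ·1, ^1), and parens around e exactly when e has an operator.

1

G_0=5  [base 4] 4 + 1  →[4↦5]→  5 + 1 = 6  −1 ⇒ G_1=5
G_1=5  [base 5] 5  →[5↦6]→  6 = 6  −1 ⇒ G_2=5
G_2=5  [base 6] 5  →[6↦7]→  5 = 5  −1 ⇒ G_3=4
G_3=4  [base 7] 4  →[7↦8]→  4 = 4  −1 ⇒ G_4=3
G_4=3  [base 8] 3  →[8↦9]→  3 = 3  −1 ⇒ G_5=2
G_5=2  [base 9] 2  →[9↦10]→  2 = 2  −1 ⇒ G_6=1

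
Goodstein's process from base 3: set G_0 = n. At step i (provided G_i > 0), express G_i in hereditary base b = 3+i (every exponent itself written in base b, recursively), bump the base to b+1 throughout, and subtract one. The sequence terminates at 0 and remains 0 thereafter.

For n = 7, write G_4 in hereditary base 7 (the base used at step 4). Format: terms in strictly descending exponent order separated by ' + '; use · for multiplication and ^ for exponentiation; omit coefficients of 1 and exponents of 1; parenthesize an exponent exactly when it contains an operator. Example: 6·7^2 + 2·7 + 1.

7 + 2

(0) 7|_3 = 2·3 + 1 ↦ 2·4 + 1|_4 = 9 ⇒ 8
(1) 8|_4 = 2·4 ↦ 2·5|_5 = 10 ⇒ 9
(2) 9|_5 = 5 + 4 ↦ 6 + 4|_6 = 10 ⇒ 9
(3) 9|_6 = 6 + 3 ↦ 7 + 3|_7 = 10 ⇒ 9
(4) 9|_7 = 7 + 2 ↦ 8 + 2|_8 = 10 ⇒ 9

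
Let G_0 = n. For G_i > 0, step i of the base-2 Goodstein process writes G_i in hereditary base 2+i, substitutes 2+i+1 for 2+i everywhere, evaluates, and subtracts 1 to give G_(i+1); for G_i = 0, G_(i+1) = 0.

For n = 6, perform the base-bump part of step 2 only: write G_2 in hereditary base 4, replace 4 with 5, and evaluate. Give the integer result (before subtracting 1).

6 —HB2→ 2^2 + 2 —bump→ 3^3 + 3 = 30 —(−1)→ 29
29 —HB3→ 3^3 + 2 —bump→ 4^4 + 2 = 258 —(−1)→ 257

3126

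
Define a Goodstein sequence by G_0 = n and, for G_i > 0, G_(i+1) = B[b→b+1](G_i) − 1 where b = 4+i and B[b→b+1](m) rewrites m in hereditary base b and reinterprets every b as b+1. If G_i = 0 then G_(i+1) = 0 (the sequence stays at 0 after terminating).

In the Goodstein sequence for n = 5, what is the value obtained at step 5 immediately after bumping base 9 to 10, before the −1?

2

base 4: 5 = 4 + 1; at 5: 5 + 1 = 6; next = 5
base 5: 5 = 5; at 6: 6 = 6; next = 5
base 6: 5 = 5; at 7: 5 = 5; next = 4
base 7: 4 = 4; at 8: 4 = 4; next = 3
base 8: 3 = 3; at 9: 3 = 3; next = 2
base 9: 2 = 2; at 10: 2 = 2; next = 1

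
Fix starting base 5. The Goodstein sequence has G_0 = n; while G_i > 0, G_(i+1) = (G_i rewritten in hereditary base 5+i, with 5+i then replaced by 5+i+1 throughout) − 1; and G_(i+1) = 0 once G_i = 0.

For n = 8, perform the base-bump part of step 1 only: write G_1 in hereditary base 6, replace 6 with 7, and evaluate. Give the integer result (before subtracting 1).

step 0: 8 = 5 + 3; sub 6 for 5: 6 + 3; = 9; G_1 = 9−1 = 8
step 1: 8 = 6 + 2; sub 7 for 6: 7 + 2; = 9; G_2 = 9−1 = 8

9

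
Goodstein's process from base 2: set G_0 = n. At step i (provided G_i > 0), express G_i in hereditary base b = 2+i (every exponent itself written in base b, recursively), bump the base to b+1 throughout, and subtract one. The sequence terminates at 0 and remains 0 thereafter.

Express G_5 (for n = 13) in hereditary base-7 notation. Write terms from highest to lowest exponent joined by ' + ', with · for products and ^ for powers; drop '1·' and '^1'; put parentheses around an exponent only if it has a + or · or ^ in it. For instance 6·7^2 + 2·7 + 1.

13 —HB2→ 2^(2 + 1) + 2^2 + 1 —bump→ 3^(3 + 1) + 3^3 + 1 = 109 —(−1)→ 108
108 —HB3→ 3^(3 + 1) + 3^3 —bump→ 4^(4 + 1) + 4^4 = 1280 —(−1)→ 1279
1279 —HB4→ 4^(4 + 1) + 3·4^3 + 3·4^2 + 3·4 + 3 —bump→ 5^(5 + 1) + 3·5^3 + 3·5^2 + 3·5 + 3 = 16093 —(−1)→ 16092
16092 —HB5→ 5^(5 + 1) + 3·5^3 + 3·5^2 + 3·5 + 2 —bump→ 6^(6 + 1) + 3·6^3 + 3·6^2 + 3·6 + 2 = 280712 —(−1)→ 280711
280711 —HB6→ 6^(6 + 1) + 3·6^3 + 3·6^2 + 3·6 + 1 —bump→ 7^(7 + 1) + 3·7^3 + 3·7^2 + 3·7 + 1 = 5765999 —(−1)→ 5765998

7^(7 + 1) + 3·7^3 + 3·7^2 + 3·7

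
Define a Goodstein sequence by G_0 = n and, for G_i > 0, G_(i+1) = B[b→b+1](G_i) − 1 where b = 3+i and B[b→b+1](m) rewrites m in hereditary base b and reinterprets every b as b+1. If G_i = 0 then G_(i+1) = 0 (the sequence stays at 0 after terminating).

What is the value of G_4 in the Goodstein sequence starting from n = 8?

base 3: 8 = 2·3 + 2; at 4: 2·4 + 2 = 10; next = 9
base 4: 9 = 2·4 + 1; at 5: 2·5 + 1 = 11; next = 10
base 5: 10 = 2·5; at 6: 2·6 = 12; next = 11
base 6: 11 = 6 + 5; at 7: 7 + 5 = 12; next = 11
base 7: 11 = 7 + 4; at 8: 8 + 4 = 12; next = 11

11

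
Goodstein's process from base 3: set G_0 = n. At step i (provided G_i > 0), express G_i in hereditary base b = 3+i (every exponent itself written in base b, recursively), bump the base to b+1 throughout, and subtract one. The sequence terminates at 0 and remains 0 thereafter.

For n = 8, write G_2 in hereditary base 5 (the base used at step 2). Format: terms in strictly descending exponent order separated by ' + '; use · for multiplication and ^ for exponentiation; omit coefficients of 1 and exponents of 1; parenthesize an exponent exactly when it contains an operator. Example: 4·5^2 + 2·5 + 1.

2·5

[0] 8 ≡ 2·3 + 2 (base 3). Lift 4: 10. −1: 9.
[1] 9 ≡ 2·4 + 1 (base 4). Lift 5: 11. −1: 10.
[2] 10 ≡ 2·5 (base 5). Lift 6: 12. −1: 11.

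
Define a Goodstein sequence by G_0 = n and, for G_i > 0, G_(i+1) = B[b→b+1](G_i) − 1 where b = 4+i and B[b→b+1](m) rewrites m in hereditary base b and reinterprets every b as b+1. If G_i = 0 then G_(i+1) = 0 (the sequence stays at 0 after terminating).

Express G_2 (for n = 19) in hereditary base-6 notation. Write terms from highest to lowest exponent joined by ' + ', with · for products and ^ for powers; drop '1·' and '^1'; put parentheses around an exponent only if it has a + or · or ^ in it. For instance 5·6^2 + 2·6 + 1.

6^2 + 1

base 4: 19 = 4^2 + 3; at 5: 5^2 + 3 = 28; next = 27
base 5: 27 = 5^2 + 2; at 6: 6^2 + 2 = 38; next = 37
base 6: 37 = 6^2 + 1; at 7: 7^2 + 1 = 50; next = 49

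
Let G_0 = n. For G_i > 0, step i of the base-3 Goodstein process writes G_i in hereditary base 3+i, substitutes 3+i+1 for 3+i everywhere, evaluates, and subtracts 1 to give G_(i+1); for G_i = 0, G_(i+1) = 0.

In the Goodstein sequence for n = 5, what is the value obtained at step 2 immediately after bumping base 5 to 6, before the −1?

6

(0) 5|_3 = 3 + 2 ↦ 4 + 2|_4 = 6 ⇒ 5
(1) 5|_4 = 4 + 1 ↦ 5 + 1|_5 = 6 ⇒ 5
(2) 5|_5 = 5 ↦ 6|_6 = 6 ⇒ 5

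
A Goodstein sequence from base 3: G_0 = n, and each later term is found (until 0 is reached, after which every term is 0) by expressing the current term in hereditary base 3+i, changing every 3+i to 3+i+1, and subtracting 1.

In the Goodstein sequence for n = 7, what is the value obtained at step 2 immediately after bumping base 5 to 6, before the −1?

10

step 0: 7 = 2·3 + 1; sub 4 for 3: 2·4 + 1; = 9; G_1 = 9−1 = 8
step 1: 8 = 2·4; sub 5 for 4: 2·5; = 10; G_2 = 10−1 = 9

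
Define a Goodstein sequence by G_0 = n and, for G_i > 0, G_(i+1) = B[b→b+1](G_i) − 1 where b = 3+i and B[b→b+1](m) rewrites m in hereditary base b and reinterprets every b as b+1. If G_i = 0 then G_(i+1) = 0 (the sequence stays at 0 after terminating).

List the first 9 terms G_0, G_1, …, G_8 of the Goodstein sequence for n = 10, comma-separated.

G_0 = 10. HB_3(10) = 3^2 + 1. Bump = 17. G_1 = 16.
G_1 = 16. HB_4(16) = 4^2. Bump = 25. G_2 = 24.
G_2 = 24. HB_5(24) = 4·5 + 4. Bump = 28. G_3 = 27.
G_3 = 27. HB_6(27) = 4·6 + 3. Bump = 31. G_4 = 30.
G_4 = 30. HB_7(30) = 4·7 + 2. Bump = 34. G_5 = 33.
G_5 = 33. HB_8(33) = 4·8 + 1. Bump = 37. G_6 = 36.
G_6 = 36. HB_9(36) = 4·9. Bump = 40. G_7 = 39.
G_7 = 39. HB_10(39) = 3·10 + 9. Bump = 42. G_8 = 41.

10, 16, 24, 27, 30, 33, 36, 39, 41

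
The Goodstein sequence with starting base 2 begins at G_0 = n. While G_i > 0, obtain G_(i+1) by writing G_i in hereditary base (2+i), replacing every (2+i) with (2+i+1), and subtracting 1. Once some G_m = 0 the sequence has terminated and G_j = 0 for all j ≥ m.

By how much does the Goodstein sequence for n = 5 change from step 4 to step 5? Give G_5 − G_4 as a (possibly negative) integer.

[0] 5 ≡ 2^2 + 1 (base 2). Lift 3: 28. −1: 27.
[1] 27 ≡ 3^3 (base 3). Lift 4: 256. −1: 255.
[2] 255 ≡ 3·4^3 + 3·4^2 + 3·4 + 3 (base 4). Lift 5: 468. −1: 467.
[3] 467 ≡ 3·5^3 + 3·5^2 + 3·5 + 2 (base 5). Lift 6: 776. −1: 775.
[4] 775 ≡ 3·6^3 + 3·6^2 + 3·6 + 1 (base 6). Lift 7: 1198. −1: 1197.

422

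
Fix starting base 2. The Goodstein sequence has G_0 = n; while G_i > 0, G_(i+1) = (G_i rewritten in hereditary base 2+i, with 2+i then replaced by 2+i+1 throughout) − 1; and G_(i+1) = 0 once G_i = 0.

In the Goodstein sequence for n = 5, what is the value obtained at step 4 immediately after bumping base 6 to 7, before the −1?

1198

i=0: 5 = 2^2 + 1 (b=2); 2→3: 3^3 + 1 = 28; 28−1 = 27
i=1: 27 = 3^3 (b=3); 3→4: 4^4 = 256; 256−1 = 255
i=2: 255 = 3·4^3 + 3·4^2 + 3·4 + 3 (b=4); 4→5: 3·5^3 + 3·5^2 + 3·5 + 3 = 468; 468−1 = 467
i=3: 467 = 3·5^3 + 3·5^2 + 3·5 + 2 (b=5); 5→6: 3·6^3 + 3·6^2 + 3·6 + 2 = 776; 776−1 = 775
i=4: 775 = 3·6^3 + 3·6^2 + 3·6 + 1 (b=6); 6→7: 3·7^3 + 3·7^2 + 3·7 + 1 = 1198; 1198−1 = 1197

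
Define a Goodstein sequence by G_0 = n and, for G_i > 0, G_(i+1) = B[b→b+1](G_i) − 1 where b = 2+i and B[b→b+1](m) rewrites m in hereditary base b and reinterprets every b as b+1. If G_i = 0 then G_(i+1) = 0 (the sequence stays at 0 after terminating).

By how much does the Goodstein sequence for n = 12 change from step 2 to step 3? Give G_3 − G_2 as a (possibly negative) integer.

G_0 = 12. HB_2(12) = 2^(2 + 1) + 2^2. Bump = 108. G_1 = 107.
G_1 = 107. HB_3(107) = 3^(3 + 1) + 2·3^2 + 2·3 + 2. Bump = 1066. G_2 = 1065.
G_2 = 1065. HB_4(1065) = 4^(4 + 1) + 2·4^2 + 2·4 + 1. Bump = 15686. G_3 = 15685.

14620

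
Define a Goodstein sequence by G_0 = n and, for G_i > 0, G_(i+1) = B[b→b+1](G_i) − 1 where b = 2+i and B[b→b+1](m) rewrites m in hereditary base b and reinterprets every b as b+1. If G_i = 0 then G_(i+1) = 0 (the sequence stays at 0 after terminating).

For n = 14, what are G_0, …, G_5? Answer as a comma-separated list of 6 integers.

(0) 14|_2 = 2^(2 + 1) + 2^2 + 2 ↦ 3^(3 + 1) + 3^3 + 3|_3 = 111 ⇒ 110
(1) 110|_3 = 3^(3 + 1) + 3^3 + 2 ↦ 4^(4 + 1) + 4^4 + 2|_4 = 1282 ⇒ 1281
(2) 1281|_4 = 4^(4 + 1) + 4^4 + 1 ↦ 5^(5 + 1) + 5^5 + 1|_5 = 18751 ⇒ 18750
(3) 18750|_5 = 5^(5 + 1) + 5^5 ↦ 6^(6 + 1) + 6^6|_6 = 326592 ⇒ 326591
(4) 326591|_6 = 6^(6 + 1) + 5·6^5 + 5·6^4 + 5·6^3 + 5·6^2 + 5·6 + 5 ↦ 7^(7 + 1) + 5·7^5 + 5·7^4 + 5·7^3 + 5·7^2 + 5·7 + 5|_7 = 5862841 ⇒ 5862840

14, 110, 1281, 18750, 326591, 5862840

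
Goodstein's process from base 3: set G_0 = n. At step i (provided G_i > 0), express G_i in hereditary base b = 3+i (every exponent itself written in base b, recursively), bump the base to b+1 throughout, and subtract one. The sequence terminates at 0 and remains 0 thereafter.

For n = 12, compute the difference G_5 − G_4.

[0] 12 ≡ 3^2 + 3 (base 3). Lift 4: 20. −1: 19.
[1] 19 ≡ 4^2 + 3 (base 4). Lift 5: 28. −1: 27.
[2] 27 ≡ 5^2 + 2 (base 5). Lift 6: 38. −1: 37.
[3] 37 ≡ 6^2 + 1 (base 6). Lift 7: 50. −1: 49.
[4] 49 ≡ 7^2 (base 7). Lift 8: 64. −1: 63.

14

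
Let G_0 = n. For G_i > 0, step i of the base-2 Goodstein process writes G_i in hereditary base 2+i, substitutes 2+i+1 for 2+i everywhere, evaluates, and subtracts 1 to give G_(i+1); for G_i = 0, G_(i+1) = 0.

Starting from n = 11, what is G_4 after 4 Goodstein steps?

step 0: 11 = 2^(2 + 1) + 2 + 1; sub 3 for 2: 3^(3 + 1) + 3 + 1; = 85; G_1 = 85−1 = 84
step 1: 84 = 3^(3 + 1) + 3; sub 4 for 3: 4^(4 + 1) + 4; = 1028; G_2 = 1028−1 = 1027
step 2: 1027 = 4^(4 + 1) + 3; sub 5 for 4: 5^(5 + 1) + 3; = 15628; G_3 = 15628−1 = 15627
step 3: 15627 = 5^(5 + 1) + 2; sub 6 for 5: 6^(6 + 1) + 2; = 279938; G_4 = 279938−1 = 279937
step 4: 279937 = 6^(6 + 1) + 1; sub 7 for 6: 7^(7 + 1) + 1; = 5764802; G_5 = 5764802−1 = 5764801

279937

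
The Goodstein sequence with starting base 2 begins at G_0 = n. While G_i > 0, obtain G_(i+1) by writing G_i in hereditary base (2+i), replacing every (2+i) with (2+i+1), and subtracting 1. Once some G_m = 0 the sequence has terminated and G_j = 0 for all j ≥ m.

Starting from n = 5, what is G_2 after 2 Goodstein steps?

255

i=0: 5 = 2^2 + 1 (b=2); 2→3: 3^3 + 1 = 28; 28−1 = 27
i=1: 27 = 3^3 (b=3); 3→4: 4^4 = 256; 256−1 = 255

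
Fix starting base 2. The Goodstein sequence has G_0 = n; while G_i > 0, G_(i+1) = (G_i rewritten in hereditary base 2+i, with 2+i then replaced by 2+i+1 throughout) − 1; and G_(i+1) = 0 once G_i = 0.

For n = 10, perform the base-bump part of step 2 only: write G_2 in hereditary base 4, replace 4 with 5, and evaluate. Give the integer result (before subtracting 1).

15626

(0) 10|_2 = 2^(2 + 1) + 2 ↦ 3^(3 + 1) + 3|_3 = 84 ⇒ 83
(1) 83|_3 = 3^(3 + 1) + 2 ↦ 4^(4 + 1) + 2|_4 = 1026 ⇒ 1025
(2) 1025|_4 = 4^(4 + 1) + 1 ↦ 5^(5 + 1) + 1|_5 = 15626 ⇒ 15625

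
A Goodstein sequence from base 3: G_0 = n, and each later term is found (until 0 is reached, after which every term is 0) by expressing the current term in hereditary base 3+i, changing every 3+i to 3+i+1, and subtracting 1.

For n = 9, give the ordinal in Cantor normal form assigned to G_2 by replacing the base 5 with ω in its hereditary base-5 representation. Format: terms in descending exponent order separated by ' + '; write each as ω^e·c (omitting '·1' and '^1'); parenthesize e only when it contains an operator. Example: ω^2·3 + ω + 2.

ω·3 + 2

base 3: 9 = 3^2; at 4: 4^2 = 16; next = 15
base 4: 15 = 3·4 + 3; at 5: 3·5 + 3 = 18; next = 17
base 5: 17 = 3·5 + 2; at 6: 3·6 + 2 = 20; next = 19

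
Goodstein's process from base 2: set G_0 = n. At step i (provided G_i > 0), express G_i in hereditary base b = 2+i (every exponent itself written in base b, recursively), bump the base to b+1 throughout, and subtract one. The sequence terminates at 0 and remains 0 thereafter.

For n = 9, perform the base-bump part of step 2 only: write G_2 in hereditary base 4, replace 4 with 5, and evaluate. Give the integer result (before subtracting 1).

9843

G_0=9  [base 2] 2^(2 + 1) + 1  →[2↦3]→  3^(3 + 1) + 1 = 82  −1 ⇒ G_1=81
G_1=81  [base 3] 3^(3 + 1)  →[3↦4]→  4^(4 + 1) = 1024  −1 ⇒ G_2=1023
G_2=1023  [base 4] 3·4^4 + 3·4^3 + 3·4^2 + 3·4 + 3  →[4↦5]→  3·5^5 + 3·5^3 + 3·5^2 + 3·5 + 3 = 9843  −1 ⇒ G_3=9842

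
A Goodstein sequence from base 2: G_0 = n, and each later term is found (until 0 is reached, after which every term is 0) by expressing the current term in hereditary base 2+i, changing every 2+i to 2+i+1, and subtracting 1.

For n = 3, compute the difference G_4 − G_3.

-1

[0] 3 ≡ 2 + 1 (base 2). Lift 3: 4. −1: 3.
[1] 3 ≡ 3 (base 3). Lift 4: 4. −1: 3.
[2] 3 ≡ 3 (base 4). Lift 5: 3. −1: 2.
[3] 2 ≡ 2 (base 5). Lift 6: 2. −1: 1.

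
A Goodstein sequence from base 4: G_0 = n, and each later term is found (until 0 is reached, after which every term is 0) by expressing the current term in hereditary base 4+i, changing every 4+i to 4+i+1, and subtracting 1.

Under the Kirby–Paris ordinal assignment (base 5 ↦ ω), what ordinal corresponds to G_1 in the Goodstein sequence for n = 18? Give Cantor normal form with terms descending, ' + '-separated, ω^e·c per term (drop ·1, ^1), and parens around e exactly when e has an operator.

ω^2 + 1

(0) 18|_4 = 4^2 + 2 ↦ 5^2 + 2|_5 = 27 ⇒ 26
(1) 26|_5 = 5^2 + 1 ↦ 6^2 + 1|_6 = 37 ⇒ 36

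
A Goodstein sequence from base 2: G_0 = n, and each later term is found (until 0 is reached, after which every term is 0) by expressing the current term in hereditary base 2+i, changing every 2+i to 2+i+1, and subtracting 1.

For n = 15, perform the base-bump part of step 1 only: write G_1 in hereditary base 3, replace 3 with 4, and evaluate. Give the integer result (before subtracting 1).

G_0 = 15. HB_2(15) = 2^(2 + 1) + 2^2 + 2 + 1. Bump = 112. G_1 = 111.
G_1 = 111. HB_3(111) = 3^(3 + 1) + 3^3 + 3. Bump = 1284. G_2 = 1283.

1284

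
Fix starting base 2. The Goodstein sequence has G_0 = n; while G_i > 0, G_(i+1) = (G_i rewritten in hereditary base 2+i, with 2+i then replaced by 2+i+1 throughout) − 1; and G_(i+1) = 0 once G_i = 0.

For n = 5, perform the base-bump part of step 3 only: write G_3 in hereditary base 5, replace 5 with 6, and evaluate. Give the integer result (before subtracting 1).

base 2: 5 = 2^2 + 1; at 3: 3^3 + 1 = 28; next = 27
base 3: 27 = 3^3; at 4: 4^4 = 256; next = 255
base 4: 255 = 3·4^3 + 3·4^2 + 3·4 + 3; at 5: 3·5^3 + 3·5^2 + 3·5 + 3 = 468; next = 467

776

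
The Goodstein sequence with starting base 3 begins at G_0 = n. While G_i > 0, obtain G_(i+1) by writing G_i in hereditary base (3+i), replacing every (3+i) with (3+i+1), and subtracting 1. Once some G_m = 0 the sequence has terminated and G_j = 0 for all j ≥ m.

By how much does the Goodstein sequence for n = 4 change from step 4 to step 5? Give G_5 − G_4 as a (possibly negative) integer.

[0] 4 ≡ 3 + 1 (base 3). Lift 4: 5. −1: 4.
[1] 4 ≡ 4 (base 4). Lift 5: 5. −1: 4.
[2] 4 ≡ 4 (base 5). Lift 6: 4. −1: 3.
[3] 3 ≡ 3 (base 6). Lift 7: 3. −1: 2.
[4] 2 ≡ 2 (base 7). Lift 8: 2. −1: 1.

-1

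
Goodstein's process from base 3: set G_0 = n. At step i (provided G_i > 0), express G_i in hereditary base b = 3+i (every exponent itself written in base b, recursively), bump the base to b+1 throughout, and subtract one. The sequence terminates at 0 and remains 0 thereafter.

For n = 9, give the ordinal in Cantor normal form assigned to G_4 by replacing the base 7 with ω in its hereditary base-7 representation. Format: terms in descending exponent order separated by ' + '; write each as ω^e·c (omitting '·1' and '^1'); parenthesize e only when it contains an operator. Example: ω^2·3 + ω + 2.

G_0=9  [base 3] 3^2  →[3↦4]→  4^2 = 16  −1 ⇒ G_1=15
G_1=15  [base 4] 3·4 + 3  →[4↦5]→  3·5 + 3 = 18  −1 ⇒ G_2=17
G_2=17  [base 5] 3·5 + 2  →[5↦6]→  3·6 + 2 = 20  −1 ⇒ G_3=19
G_3=19  [base 6] 3·6 + 1  →[6↦7]→  3·7 + 1 = 22  −1 ⇒ G_4=21

ω·3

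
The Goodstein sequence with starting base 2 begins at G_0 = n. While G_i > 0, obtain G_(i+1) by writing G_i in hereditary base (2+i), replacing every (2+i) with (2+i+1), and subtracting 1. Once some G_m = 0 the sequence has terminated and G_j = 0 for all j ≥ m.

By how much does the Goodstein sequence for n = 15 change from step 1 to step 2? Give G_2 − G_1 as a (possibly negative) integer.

step 0: 15 = 2^(2 + 1) + 2^2 + 2 + 1; sub 3 for 2: 3^(3 + 1) + 3^3 + 3 + 1; = 112; G_1 = 112−1 = 111
step 1: 111 = 3^(3 + 1) + 3^3 + 3; sub 4 for 3: 4^(4 + 1) + 4^4 + 4; = 1284; G_2 = 1284−1 = 1283

1172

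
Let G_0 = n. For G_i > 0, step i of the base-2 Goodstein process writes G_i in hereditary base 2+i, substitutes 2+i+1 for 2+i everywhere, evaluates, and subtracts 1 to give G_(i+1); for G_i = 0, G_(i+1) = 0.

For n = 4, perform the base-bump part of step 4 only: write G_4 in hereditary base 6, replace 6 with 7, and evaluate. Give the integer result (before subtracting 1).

110

base 2: 4 = 2^2; at 3: 3^3 = 27; next = 26
base 3: 26 = 2·3^2 + 2·3 + 2; at 4: 2·4^2 + 2·4 + 2 = 42; next = 41
base 4: 41 = 2·4^2 + 2·4 + 1; at 5: 2·5^2 + 2·5 + 1 = 61; next = 60
base 5: 60 = 2·5^2 + 2·5; at 6: 2·6^2 + 2·6 = 84; next = 83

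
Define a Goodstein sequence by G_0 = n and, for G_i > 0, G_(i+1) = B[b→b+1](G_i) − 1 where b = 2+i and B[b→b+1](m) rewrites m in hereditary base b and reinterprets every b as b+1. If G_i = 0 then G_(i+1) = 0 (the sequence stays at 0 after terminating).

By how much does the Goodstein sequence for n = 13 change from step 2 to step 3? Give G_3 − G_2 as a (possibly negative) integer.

step 0: 13 = 2^(2 + 1) + 2^2 + 1; sub 3 for 2: 3^(3 + 1) + 3^3 + 1; = 109; G_1 = 109−1 = 108
step 1: 108 = 3^(3 + 1) + 3^3; sub 4 for 3: 4^(4 + 1) + 4^4; = 1280; G_2 = 1280−1 = 1279
step 2: 1279 = 4^(4 + 1) + 3·4^3 + 3·4^2 + 3·4 + 3; sub 5 for 4: 5^(5 + 1) + 3·5^3 + 3·5^2 + 3·5 + 3; = 16093; G_3 = 16093−1 = 16092

14813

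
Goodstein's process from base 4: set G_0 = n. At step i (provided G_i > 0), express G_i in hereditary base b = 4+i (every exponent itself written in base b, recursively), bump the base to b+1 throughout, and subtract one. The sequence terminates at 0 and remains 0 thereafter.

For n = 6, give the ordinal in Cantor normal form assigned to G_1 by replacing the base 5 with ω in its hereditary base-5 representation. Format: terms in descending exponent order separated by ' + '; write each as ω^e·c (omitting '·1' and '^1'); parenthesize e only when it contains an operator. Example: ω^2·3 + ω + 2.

ω + 1

6 —HB4→ 4 + 2 —bump→ 5 + 2 = 7 —(−1)→ 6
6 —HB5→ 5 + 1 —bump→ 6 + 1 = 7 —(−1)→ 6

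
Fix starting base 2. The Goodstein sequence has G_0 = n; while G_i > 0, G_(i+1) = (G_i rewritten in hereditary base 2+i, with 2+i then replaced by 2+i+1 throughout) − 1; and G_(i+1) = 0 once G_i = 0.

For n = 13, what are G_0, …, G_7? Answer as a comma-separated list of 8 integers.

(0) 13|_2 = 2^(2 + 1) + 2^2 + 1 ↦ 3^(3 + 1) + 3^3 + 1|_3 = 109 ⇒ 108
(1) 108|_3 = 3^(3 + 1) + 3^3 ↦ 4^(4 + 1) + 4^4|_4 = 1280 ⇒ 1279
(2) 1279|_4 = 4^(4 + 1) + 3·4^3 + 3·4^2 + 3·4 + 3 ↦ 5^(5 + 1) + 3·5^3 + 3·5^2 + 3·5 + 3|_5 = 16093 ⇒ 16092
(3) 16092|_5 = 5^(5 + 1) + 3·5^3 + 3·5^2 + 3·5 + 2 ↦ 6^(6 + 1) + 3·6^3 + 3·6^2 + 3·6 + 2|_6 = 280712 ⇒ 280711
(4) 280711|_6 = 6^(6 + 1) + 3·6^3 + 3·6^2 + 3·6 + 1 ↦ 7^(7 + 1) + 3·7^3 + 3·7^2 + 3·7 + 1|_7 = 5765999 ⇒ 5765998
(5) 5765998|_7 = 7^(7 + 1) + 3·7^3 + 3·7^2 + 3·7 ↦ 8^(8 + 1) + 3·8^3 + 3·8^2 + 3·8|_8 = 134219480 ⇒ 134219479
(6) 134219479|_8 = 8^(8 + 1) + 3·8^3 + 3·8^2 + 2·8 + 7 ↦ 9^(9 + 1) + 3·9^3 + 3·9^2 + 2·9 + 7|_9 = 3486786856 ⇒ 3486786855

13, 108, 1279, 16092, 280711, 5765998, 134219479, 3486786855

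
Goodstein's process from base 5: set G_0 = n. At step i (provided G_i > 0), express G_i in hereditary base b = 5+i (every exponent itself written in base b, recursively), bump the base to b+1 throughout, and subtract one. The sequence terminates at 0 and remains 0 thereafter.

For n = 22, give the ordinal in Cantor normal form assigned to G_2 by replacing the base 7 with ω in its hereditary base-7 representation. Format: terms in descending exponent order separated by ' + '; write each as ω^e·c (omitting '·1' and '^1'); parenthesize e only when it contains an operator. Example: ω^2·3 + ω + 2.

ω·4

(0) 22|_5 = 4·5 + 2 ↦ 4·6 + 2|_6 = 26 ⇒ 25
(1) 25|_6 = 4·6 + 1 ↦ 4·7 + 1|_7 = 29 ⇒ 28
(2) 28|_7 = 4·7 ↦ 4·8|_8 = 32 ⇒ 31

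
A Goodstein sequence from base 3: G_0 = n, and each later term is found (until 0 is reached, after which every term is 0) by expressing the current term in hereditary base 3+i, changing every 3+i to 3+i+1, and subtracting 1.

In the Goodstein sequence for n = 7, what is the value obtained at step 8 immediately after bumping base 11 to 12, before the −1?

G_0=7  [base 3] 2·3 + 1  →[3↦4]→  2·4 + 1 = 9  −1 ⇒ G_1=8
G_1=8  [base 4] 2·4  →[4↦5]→  2·5 = 10  −1 ⇒ G_2=9
G_2=9  [base 5] 5 + 4  →[5↦6]→  6 + 4 = 10  −1 ⇒ G_3=9
G_3=9  [base 6] 6 + 3  →[6↦7]→  7 + 3 = 10  −1 ⇒ G_4=9
G_4=9  [base 7] 7 + 2  →[7↦8]→  8 + 2 = 10  −1 ⇒ G_5=9
G_5=9  [base 8] 8 + 1  →[8↦9]→  9 + 1 = 10  −1 ⇒ G_6=9
G_6=9  [base 9] 9  →[9↦10]→  10 = 10  −1 ⇒ G_7=9
G_7=9  [base 10] 9  →[10↦11]→  9 = 9  −1 ⇒ G_8=8
G_8=8  [base 11] 8  →[11↦12]→  8 = 8  −1 ⇒ G_9=7

8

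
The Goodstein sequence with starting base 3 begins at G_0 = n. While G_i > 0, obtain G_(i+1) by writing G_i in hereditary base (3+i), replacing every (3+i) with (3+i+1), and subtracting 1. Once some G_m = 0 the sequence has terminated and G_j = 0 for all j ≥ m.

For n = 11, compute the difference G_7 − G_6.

(0) 11|_3 = 3^2 + 2 ↦ 4^2 + 2|_4 = 18 ⇒ 17
(1) 17|_4 = 4^2 + 1 ↦ 5^2 + 1|_5 = 26 ⇒ 25
(2) 25|_5 = 5^2 ↦ 6^2|_6 = 36 ⇒ 35
(3) 35|_6 = 5·6 + 5 ↦ 5·7 + 5|_7 = 40 ⇒ 39
(4) 39|_7 = 5·7 + 4 ↦ 5·8 + 4|_8 = 44 ⇒ 43
(5) 43|_8 = 5·8 + 3 ↦ 5·9 + 3|_9 = 48 ⇒ 47
(6) 47|_9 = 5·9 + 2 ↦ 5·10 + 2|_10 = 52 ⇒ 51

4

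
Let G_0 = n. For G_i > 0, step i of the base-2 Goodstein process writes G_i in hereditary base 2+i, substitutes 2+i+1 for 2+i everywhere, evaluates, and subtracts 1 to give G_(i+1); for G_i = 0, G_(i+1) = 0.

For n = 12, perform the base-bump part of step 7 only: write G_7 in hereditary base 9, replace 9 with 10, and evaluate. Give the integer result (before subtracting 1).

base 2: 12 = 2^(2 + 1) + 2^2; at 3: 3^(3 + 1) + 3^3 = 108; next = 107
base 3: 107 = 3^(3 + 1) + 2·3^2 + 2·3 + 2; at 4: 4^(4 + 1) + 2·4^2 + 2·4 + 2 = 1066; next = 1065
base 4: 1065 = 4^(4 + 1) + 2·4^2 + 2·4 + 1; at 5: 5^(5 + 1) + 2·5^2 + 2·5 + 1 = 15686; next = 15685
base 5: 15685 = 5^(5 + 1) + 2·5^2 + 2·5; at 6: 6^(6 + 1) + 2·6^2 + 2·6 = 280020; next = 280019
base 6: 280019 = 6^(6 + 1) + 2·6^2 + 6 + 5; at 7: 7^(7 + 1) + 2·7^2 + 7 + 5 = 5764911; next = 5764910
base 7: 5764910 = 7^(7 + 1) + 2·7^2 + 7 + 4; at 8: 8^(8 + 1) + 2·8^2 + 8 + 4 = 134217868; next = 134217867
base 8: 134217867 = 8^(8 + 1) + 2·8^2 + 8 + 3; at 9: 9^(9 + 1) + 2·9^2 + 9 + 3 = 3486784575; next = 3486784574
base 9: 3486784574 = 9^(9 + 1) + 2·9^2 + 9 + 2; at 10: 10^(10 + 1) + 2·10^2 + 10 + 2 = 100000000212; next = 100000000211

100000000212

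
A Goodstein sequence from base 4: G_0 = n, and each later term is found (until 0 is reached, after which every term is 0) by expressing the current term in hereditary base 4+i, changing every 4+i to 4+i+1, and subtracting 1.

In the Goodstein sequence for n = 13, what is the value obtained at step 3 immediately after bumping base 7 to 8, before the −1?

20

G_0=13  [base 4] 3·4 + 1  →[4↦5]→  3·5 + 1 = 16  −1 ⇒ G_1=15
G_1=15  [base 5] 3·5  →[5↦6]→  3·6 = 18  −1 ⇒ G_2=17
G_2=17  [base 6] 2·6 + 5  →[6↦7]→  2·7 + 5 = 19  −1 ⇒ G_3=18
G_3=18  [base 7] 2·7 + 4  →[7↦8]→  2·8 + 4 = 20  −1 ⇒ G_4=19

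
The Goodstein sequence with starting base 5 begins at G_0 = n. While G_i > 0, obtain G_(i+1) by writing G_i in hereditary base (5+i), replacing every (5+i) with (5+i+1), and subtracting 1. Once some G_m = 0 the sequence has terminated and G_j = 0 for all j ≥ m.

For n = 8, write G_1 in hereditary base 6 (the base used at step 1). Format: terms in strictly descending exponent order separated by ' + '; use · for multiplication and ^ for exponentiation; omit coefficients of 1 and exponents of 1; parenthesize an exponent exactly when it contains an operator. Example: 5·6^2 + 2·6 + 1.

6 + 2

(0) 8|_5 = 5 + 3 ↦ 6 + 3|_6 = 9 ⇒ 8
(1) 8|_6 = 6 + 2 ↦ 7 + 2|_7 = 9 ⇒ 8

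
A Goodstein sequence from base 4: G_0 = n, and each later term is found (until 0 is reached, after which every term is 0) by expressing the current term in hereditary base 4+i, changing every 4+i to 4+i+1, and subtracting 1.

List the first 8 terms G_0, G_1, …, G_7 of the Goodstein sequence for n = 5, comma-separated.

5, 5, 5, 4, 3, 2, 1, 0

G_0 = 5. HB_4(5) = 4 + 1. Bump = 6. G_1 = 5.
G_1 = 5. HB_5(5) = 5. Bump = 6. G_2 = 5.
G_2 = 5. HB_6(5) = 5. Bump = 5. G_3 = 4.
G_3 = 4. HB_7(4) = 4. Bump = 4. G_4 = 3.
G_4 = 3. HB_8(3) = 3. Bump = 3. G_5 = 2.
G_5 = 2. HB_9(2) = 2. Bump = 2. G_6 = 1.
G_6 = 1. HB_10(1) = 1. Bump = 1. G_7 = 0.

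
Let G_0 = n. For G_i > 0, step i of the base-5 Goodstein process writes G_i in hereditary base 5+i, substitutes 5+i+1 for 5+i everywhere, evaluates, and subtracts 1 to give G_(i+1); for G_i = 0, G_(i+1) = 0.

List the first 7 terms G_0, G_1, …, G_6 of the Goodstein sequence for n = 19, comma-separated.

19, 21, 23, 25, 27, 29, 30

G_0=19  [base 5] 3·5 + 4  →[5↦6]→  3·6 + 4 = 22  −1 ⇒ G_1=21
G_1=21  [base 6] 3·6 + 3  →[6↦7]→  3·7 + 3 = 24  −1 ⇒ G_2=23
G_2=23  [base 7] 3·7 + 2  →[7↦8]→  3·8 + 2 = 26  −1 ⇒ G_3=25
G_3=25  [base 8] 3·8 + 1  →[8↦9]→  3·9 + 1 = 28  −1 ⇒ G_4=27
G_4=27  [base 9] 3·9  →[9↦10]→  3·10 = 30  −1 ⇒ G_5=29
G_5=29  [base 10] 2·10 + 9  →[10↦11]→  2·11 + 9 = 31  −1 ⇒ G_6=30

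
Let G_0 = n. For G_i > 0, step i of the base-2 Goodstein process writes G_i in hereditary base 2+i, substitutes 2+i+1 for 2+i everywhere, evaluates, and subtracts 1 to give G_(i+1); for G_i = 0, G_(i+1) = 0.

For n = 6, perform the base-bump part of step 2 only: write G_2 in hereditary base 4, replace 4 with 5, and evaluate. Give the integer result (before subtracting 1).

i=0: 6 = 2^2 + 2 (b=2); 2→3: 3^3 + 3 = 30; 30−1 = 29
i=1: 29 = 3^3 + 2 (b=3); 3→4: 4^4 + 2 = 258; 258−1 = 257

3126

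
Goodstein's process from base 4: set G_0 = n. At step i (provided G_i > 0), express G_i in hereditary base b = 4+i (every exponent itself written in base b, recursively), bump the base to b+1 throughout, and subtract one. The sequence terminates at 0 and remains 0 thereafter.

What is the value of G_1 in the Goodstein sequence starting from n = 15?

15 —HB4→ 3·4 + 3 —bump→ 3·5 + 3 = 18 —(−1)→ 17
17 —HB5→ 3·5 + 2 —bump→ 3·6 + 2 = 20 —(−1)→ 19

17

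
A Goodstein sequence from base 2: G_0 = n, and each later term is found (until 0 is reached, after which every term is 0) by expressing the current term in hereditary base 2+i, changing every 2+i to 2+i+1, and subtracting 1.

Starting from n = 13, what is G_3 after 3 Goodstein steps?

G_0=13  [base 2] 2^(2 + 1) + 2^2 + 1  →[2↦3]→  3^(3 + 1) + 3^3 + 1 = 109  −1 ⇒ G_1=108
G_1=108  [base 3] 3^(3 + 1) + 3^3  →[3↦4]→  4^(4 + 1) + 4^4 = 1280  −1 ⇒ G_2=1279
G_2=1279  [base 4] 4^(4 + 1) + 3·4^3 + 3·4^2 + 3·4 + 3  →[4↦5]→  5^(5 + 1) + 3·5^3 + 3·5^2 + 3·5 + 3 = 16093  −1 ⇒ G_3=16092

16092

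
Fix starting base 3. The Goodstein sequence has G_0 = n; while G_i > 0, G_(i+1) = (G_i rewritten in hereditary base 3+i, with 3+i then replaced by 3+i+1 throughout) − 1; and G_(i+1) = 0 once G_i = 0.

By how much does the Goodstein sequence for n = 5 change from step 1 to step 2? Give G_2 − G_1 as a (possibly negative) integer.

0

step 0: 5 = 3 + 2; sub 4 for 3: 4 + 2; = 6; G_1 = 6−1 = 5
step 1: 5 = 4 + 1; sub 5 for 4: 5 + 1; = 6; G_2 = 6−1 = 5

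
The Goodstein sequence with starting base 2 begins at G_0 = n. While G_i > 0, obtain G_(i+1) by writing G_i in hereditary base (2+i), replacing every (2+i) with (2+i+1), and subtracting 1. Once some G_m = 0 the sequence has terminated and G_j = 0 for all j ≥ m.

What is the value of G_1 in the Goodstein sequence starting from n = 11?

(0) 11|_2 = 2^(2 + 1) + 2 + 1 ↦ 3^(3 + 1) + 3 + 1|_3 = 85 ⇒ 84
(1) 84|_3 = 3^(3 + 1) + 3 ↦ 4^(4 + 1) + 4|_4 = 1028 ⇒ 1027

84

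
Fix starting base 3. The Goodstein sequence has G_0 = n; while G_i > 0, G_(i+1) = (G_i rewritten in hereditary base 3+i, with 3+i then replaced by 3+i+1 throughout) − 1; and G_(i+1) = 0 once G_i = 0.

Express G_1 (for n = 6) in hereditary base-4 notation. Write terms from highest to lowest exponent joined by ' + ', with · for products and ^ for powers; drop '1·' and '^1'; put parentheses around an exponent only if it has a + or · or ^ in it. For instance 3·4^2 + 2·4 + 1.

step 0: 6 = 2·3; sub 4 for 3: 2·4; = 8; G_1 = 8−1 = 7
step 1: 7 = 4 + 3; sub 5 for 4: 5 + 3; = 8; G_2 = 8−1 = 7

4 + 3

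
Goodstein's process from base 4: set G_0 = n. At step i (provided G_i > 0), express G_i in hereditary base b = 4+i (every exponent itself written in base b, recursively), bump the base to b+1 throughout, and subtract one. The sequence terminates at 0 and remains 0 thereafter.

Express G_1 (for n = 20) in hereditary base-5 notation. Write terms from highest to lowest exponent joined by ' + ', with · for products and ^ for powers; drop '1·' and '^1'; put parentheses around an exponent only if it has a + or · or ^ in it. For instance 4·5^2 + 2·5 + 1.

step 0: 20 = 4^2 + 4; sub 5 for 4: 5^2 + 5; = 30; G_1 = 30−1 = 29
step 1: 29 = 5^2 + 4; sub 6 for 5: 6^2 + 4; = 40; G_2 = 40−1 = 39

5^2 + 4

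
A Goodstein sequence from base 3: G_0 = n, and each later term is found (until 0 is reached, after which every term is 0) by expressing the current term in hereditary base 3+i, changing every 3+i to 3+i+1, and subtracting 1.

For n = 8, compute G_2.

G_0=8  [base 3] 2·3 + 2  →[3↦4]→  2·4 + 2 = 10  −1 ⇒ G_1=9
G_1=9  [base 4] 2·4 + 1  →[4↦5]→  2·5 + 1 = 11  −1 ⇒ G_2=10
G_2=10  [base 5] 2·5  →[5↦6]→  2·6 = 12  −1 ⇒ G_3=11

10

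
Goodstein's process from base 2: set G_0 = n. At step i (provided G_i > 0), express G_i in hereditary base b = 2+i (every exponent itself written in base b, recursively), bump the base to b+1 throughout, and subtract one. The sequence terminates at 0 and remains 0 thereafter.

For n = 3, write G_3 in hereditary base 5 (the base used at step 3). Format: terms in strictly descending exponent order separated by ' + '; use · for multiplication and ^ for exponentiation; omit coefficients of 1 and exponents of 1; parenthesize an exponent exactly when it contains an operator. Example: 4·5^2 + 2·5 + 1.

2

G_0=3  [base 2] 2 + 1  →[2↦3]→  3 + 1 = 4  −1 ⇒ G_1=3
G_1=3  [base 3] 3  →[3↦4]→  4 = 4  −1 ⇒ G_2=3
G_2=3  [base 4] 3  →[4↦5]→  3 = 3  −1 ⇒ G_3=2
G_3=2  [base 5] 2  →[5↦6]→  2 = 2  −1 ⇒ G_4=1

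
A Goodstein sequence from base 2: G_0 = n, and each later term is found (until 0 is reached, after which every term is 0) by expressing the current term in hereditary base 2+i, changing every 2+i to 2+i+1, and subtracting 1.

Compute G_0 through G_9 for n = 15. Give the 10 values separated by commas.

15, 111, 1283, 18752, 326593, 6588344, 150994943, 3524450280, 100077777775, 3138578427934

step 0: 15 = 2^(2 + 1) + 2^2 + 2 + 1; sub 3 for 2: 3^(3 + 1) + 3^3 + 3 + 1; = 112; G_1 = 112−1 = 111
step 1: 111 = 3^(3 + 1) + 3^3 + 3; sub 4 for 3: 4^(4 + 1) + 4^4 + 4; = 1284; G_2 = 1284−1 = 1283
step 2: 1283 = 4^(4 + 1) + 4^4 + 3; sub 5 for 4: 5^(5 + 1) + 5^5 + 3; = 18753; G_3 = 18753−1 = 18752
step 3: 18752 = 5^(5 + 1) + 5^5 + 2; sub 6 for 5: 6^(6 + 1) + 6^6 + 2; = 326594; G_4 = 326594−1 = 326593
step 4: 326593 = 6^(6 + 1) + 6^6 + 1; sub 7 for 6: 7^(7 + 1) + 7^7 + 1; = 6588345; G_5 = 6588345−1 = 6588344
step 5: 6588344 = 7^(7 + 1) + 7^7; sub 8 for 7: 8^(8 + 1) + 8^8; = 150994944; G_6 = 150994944−1 = 150994943
step 6: 150994943 = 8^(8 + 1) + 7·8^7 + 7·8^6 + 7·8^5 + 7·8^4 + 7·8^3 + 7·8^2 + 7·8 + 7; sub 9 for 8: 9^(9 + 1) + 7·9^7 + 7·9^6 + 7·9^5 + 7·9^4 + 7·9^3 + 7·9^2 + 7·9 + 7; = 3524450281; G_7 = 3524450281−1 = 3524450280
step 7: 3524450280 = 9^(9 + 1) + 7·9^7 + 7·9^6 + 7·9^5 + 7·9^4 + 7·9^3 + 7·9^2 + 7·9 + 6; sub 10 for 9: 10^(10 + 1) + 7·10^7 + 7·10^6 + 7·10^5 + 7·10^4 + 7·10^3 + 7·10^2 + 7·10 + 6; = 100077777776; G_8 = 100077777776−1 = 100077777775
step 8: 100077777775 = 10^(10 + 1) + 7·10^7 + 7·10^6 + 7·10^5 + 7·10^4 + 7·10^3 + 7·10^2 + 7·10 + 5; sub 11 for 10: 11^(11 + 1) + 7·11^7 + 7·11^6 + 7·11^5 + 7·11^4 + 7·11^3 + 7·11^2 + 7·11 + 5; = 3138578427935; G_9 = 3138578427935−1 = 3138578427934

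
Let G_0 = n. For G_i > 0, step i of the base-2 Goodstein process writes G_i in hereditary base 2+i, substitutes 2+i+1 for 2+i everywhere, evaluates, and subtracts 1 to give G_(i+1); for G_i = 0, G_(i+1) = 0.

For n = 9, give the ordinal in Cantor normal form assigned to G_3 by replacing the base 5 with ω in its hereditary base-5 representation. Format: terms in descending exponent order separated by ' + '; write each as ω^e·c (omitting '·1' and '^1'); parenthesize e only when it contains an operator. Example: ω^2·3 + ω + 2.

i=0: 9 = 2^(2 + 1) + 1 (b=2); 2→3: 3^(3 + 1) + 1 = 82; 82−1 = 81
i=1: 81 = 3^(3 + 1) (b=3); 3→4: 4^(4 + 1) = 1024; 1024−1 = 1023
i=2: 1023 = 3·4^4 + 3·4^3 + 3·4^2 + 3·4 + 3 (b=4); 4→5: 3·5^5 + 3·5^3 + 3·5^2 + 3·5 + 3 = 9843; 9843−1 = 9842
i=3: 9842 = 3·5^5 + 3·5^3 + 3·5^2 + 3·5 + 2 (b=5); 5→6: 3·6^6 + 3·6^3 + 3·6^2 + 3·6 + 2 = 140744; 140744−1 = 140743

ω^ω·3 + ω^3·3 + ω^2·3 + ω·3 + 2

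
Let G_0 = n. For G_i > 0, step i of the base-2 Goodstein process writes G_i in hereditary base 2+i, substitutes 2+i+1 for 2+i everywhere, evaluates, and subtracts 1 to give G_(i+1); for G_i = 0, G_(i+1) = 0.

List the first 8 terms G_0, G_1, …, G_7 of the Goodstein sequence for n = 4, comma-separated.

4, 26, 41, 60, 83, 109, 139, 173

(0) 4|_2 = 2^2 ↦ 3^3|_3 = 27 ⇒ 26
(1) 26|_3 = 2·3^2 + 2·3 + 2 ↦ 2·4^2 + 2·4 + 2|_4 = 42 ⇒ 41
(2) 41|_4 = 2·4^2 + 2·4 + 1 ↦ 2·5^2 + 2·5 + 1|_5 = 61 ⇒ 60
(3) 60|_5 = 2·5^2 + 2·5 ↦ 2·6^2 + 2·6|_6 = 84 ⇒ 83
(4) 83|_6 = 2·6^2 + 6 + 5 ↦ 2·7^2 + 7 + 5|_7 = 110 ⇒ 109
(5) 109|_7 = 2·7^2 + 7 + 4 ↦ 2·8^2 + 8 + 4|_8 = 140 ⇒ 139
(6) 139|_8 = 2·8^2 + 8 + 3 ↦ 2·9^2 + 9 + 3|_9 = 174 ⇒ 173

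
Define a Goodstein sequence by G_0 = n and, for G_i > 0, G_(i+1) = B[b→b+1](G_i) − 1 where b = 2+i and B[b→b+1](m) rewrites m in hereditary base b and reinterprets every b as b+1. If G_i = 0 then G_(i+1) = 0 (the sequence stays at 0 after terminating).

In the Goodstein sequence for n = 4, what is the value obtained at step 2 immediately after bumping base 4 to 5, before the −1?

i=0: 4 = 2^2 (b=2); 2→3: 3^3 = 27; 27−1 = 26
i=1: 26 = 2·3^2 + 2·3 + 2 (b=3); 3→4: 2·4^2 + 2·4 + 2 = 42; 42−1 = 41
i=2: 41 = 2·4^2 + 2·4 + 1 (b=4); 4→5: 2·5^2 + 2·5 + 1 = 61; 61−1 = 60

61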